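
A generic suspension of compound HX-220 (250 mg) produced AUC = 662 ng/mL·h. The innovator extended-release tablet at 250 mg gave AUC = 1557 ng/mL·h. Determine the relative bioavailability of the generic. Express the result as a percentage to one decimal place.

F_rel = 42.5%

F_rel = (AUC_test/D_test) / (AUC_ref/D_ref)
      = (662/250) / (1557/250)
      = 2.648 / 6.228 = 0.4252 = 42.52%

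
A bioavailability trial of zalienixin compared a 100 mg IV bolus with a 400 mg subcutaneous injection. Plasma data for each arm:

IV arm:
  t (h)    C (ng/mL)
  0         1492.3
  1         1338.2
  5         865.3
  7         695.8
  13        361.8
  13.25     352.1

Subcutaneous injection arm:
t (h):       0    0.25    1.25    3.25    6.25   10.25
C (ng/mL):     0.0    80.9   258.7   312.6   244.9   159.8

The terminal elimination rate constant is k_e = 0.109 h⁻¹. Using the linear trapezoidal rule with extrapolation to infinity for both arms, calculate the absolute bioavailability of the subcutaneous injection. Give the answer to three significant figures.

Trapezoidal AUC_0→13.25 (IV):
  [0→1]: (1492.3+1338.2)/2 × 1 = 1415.25
  [1→5]: (1338.2+865.3)/2 × 4 = 4407.0
  [5→7]: (865.3+695.8)/2 × 2 = 1561.1
  [7→13]: (695.8+361.8)/2 × 6 = 3172.8
  [13→13.25]: (361.8+352.1)/2 × 0.25 = 89.2375
  Sum = 10645.3875 ng/mL·h
IV tail: 352.1/0.109 = 3230.275; AUC_iv,0→∞ = 10645.3875 + 3230.275 = 13875.6625 ng/mL·h
Trapezoidal AUC_0→10.25 (subcutaneous injection):
  [0→0.25]: (0.0+80.9)/2 × 0.25 = 10.1125
  [0.25→1.25]: (80.9+258.7)/2 × 1 = 169.8
  [1.25→3.25]: (258.7+312.6)/2 × 2 = 571.3
  [3.25→6.25]: (312.6+244.9)/2 × 3 = 836.25
  [6.25→10.25]: (244.9+159.8)/2 × 4 = 809.4
  Sum = 2396.8625 ng/mL·h
subcutaneous injection tail: 159.8/0.109 = 1466.055; AUC_ev,0→∞ = 2396.8625 + 1466.055 = 3862.9175 ng/mL·h
F = (AUC_ev/D_ev)/(AUC_iv/D_iv) = (3862.9175/400)/(13875.6625/100) = 9.65729/138.757 = 0.0696

F = 0.0696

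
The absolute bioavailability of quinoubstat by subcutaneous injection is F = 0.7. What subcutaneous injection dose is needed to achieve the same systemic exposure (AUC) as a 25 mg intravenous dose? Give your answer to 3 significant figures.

For equal systemic exposure: F × D_ev = D_iv
D_ev = D_iv / F = 25 / 0.7 = 35.7143 mg

D_subcutaneous = 35.7 mg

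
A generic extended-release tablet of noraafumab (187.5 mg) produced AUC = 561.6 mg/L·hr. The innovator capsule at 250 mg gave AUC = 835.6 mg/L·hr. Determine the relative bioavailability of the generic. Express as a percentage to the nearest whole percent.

F_rel = 90%

F_rel = (AUC_test/D_test) / (AUC_ref/D_ref)
      = (561.6/187.5) / (835.6/250)
      = 2.9952 / 3.3424 = 0.8961 = 89.61%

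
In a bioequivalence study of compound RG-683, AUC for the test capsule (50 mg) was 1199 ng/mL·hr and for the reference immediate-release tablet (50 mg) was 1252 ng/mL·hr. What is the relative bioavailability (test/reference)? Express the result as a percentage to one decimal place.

F_rel = (AUC_test/D_test) / (AUC_ref/D_ref)
      = (1199/50) / (1252/50)
      = 23.98 / 25.04 = 0.9577 = 95.77%

F_rel = 95.8%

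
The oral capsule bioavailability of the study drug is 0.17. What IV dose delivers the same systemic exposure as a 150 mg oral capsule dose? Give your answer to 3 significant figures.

D_iv = 25.5 mg

Systemic exposure from an extravascular dose = F × D_ev, so the equivalent IV dose is F × D_ev.
D_iv = F × D_ev = 0.17 × 150 = 25.5 mg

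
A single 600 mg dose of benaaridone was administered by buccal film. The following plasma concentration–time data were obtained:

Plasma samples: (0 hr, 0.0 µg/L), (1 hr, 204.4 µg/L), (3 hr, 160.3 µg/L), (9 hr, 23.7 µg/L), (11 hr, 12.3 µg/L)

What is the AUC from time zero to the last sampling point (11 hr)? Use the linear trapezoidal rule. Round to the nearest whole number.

Trapezoidal AUC_0→11:
  [0→1]: (0.0+204.4)/2 × 1 = 102.2
  [1→3]: (204.4+160.3)/2 × 2 = 364.7
  [3→9]: (160.3+23.7)/2 × 6 = 552.0
  [9→11]: (23.7+12.3)/2 × 2 = 36.0
  Sum = 1054.9 µg/L·hr

AUC = 1055 µg/L·hr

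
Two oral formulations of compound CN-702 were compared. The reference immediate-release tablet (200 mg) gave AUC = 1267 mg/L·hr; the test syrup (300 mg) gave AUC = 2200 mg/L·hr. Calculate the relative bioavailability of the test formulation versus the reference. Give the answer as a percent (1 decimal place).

F_rel = 115.8%

F_rel = (AUC_test/D_test) / (AUC_ref/D_ref)
      = (2200/300) / (1267/200)
      = 7.33333 / 6.335 = 1.1576 = 115.76%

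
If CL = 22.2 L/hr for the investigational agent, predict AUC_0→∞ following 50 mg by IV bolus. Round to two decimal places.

AUC = 2.25 mg/L·hr

AUC_0→∞ = Dose_iv / CL
        = 50 / 22.2 = 2.25225 mg/L·hr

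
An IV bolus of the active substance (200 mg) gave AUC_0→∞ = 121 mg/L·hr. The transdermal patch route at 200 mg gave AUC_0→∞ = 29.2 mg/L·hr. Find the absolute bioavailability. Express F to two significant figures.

F = 0.24

F = (AUC_ev / D_ev) / (AUC_iv / D_iv)
  = (29.2/200) / (121/200)
  = 0.146 / 0.605 = 0.2413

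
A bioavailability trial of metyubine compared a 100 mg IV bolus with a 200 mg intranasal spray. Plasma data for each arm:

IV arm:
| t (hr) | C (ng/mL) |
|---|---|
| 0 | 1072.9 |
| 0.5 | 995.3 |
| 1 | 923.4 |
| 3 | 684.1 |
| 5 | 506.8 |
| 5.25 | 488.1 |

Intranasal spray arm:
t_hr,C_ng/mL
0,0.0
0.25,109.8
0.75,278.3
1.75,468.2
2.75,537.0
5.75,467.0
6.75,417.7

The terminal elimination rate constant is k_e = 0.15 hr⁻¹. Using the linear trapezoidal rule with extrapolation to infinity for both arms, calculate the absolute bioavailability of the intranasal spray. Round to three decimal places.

Trapezoidal AUC_0→5.25 (IV):
  [0→0.5]: (1072.9+995.3)/2 × 0.5 = 517.05
  [0.5→1]: (995.3+923.4)/2 × 0.5 = 479.675
  [1→3]: (923.4+684.1)/2 × 2 = 1607.5
  [3→5]: (684.1+506.8)/2 × 2 = 1190.9
  [5→5.25]: (506.8+488.1)/2 × 0.25 = 124.3625
  Sum = 3919.4875 ng/mL·hr
IV tail: 488.1/0.15 = 3254.000; AUC_iv,0→∞ = 3919.4875 + 3254.000 = 7173.4875 ng/mL·hr
Trapezoidal AUC_0→6.75 (intranasal spray):
  [0→0.25]: (0.0+109.8)/2 × 0.25 = 13.725
  [0.25→0.75]: (109.8+278.3)/2 × 0.5 = 97.025
  [0.75→1.75]: (278.3+468.2)/2 × 1 = 373.25
  [1.75→2.75]: (468.2+537.0)/2 × 1 = 502.6
  [2.75→5.75]: (537.0+467.0)/2 × 3 = 1506.0
  [5.75→6.75]: (467.0+417.7)/2 × 1 = 442.35
  Sum = 2934.95 ng/mL·hr
intranasal spray tail: 417.7/0.15 = 2784.667; AUC_ev,0→∞ = 2934.95 + 2784.667 = 5719.617 ng/mL·hr
F = (AUC_ev/D_ev)/(AUC_iv/D_iv) = (5719.617/200)/(7173.4875/100) = 28.598085/71.734875 = 0.3987

F = 0.399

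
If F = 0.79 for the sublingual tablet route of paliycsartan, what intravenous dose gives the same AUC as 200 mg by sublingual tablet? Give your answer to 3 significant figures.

D_iv = 158 mg

Systemic exposure from an extravascular dose = F × D_ev, so the equivalent IV dose is F × D_ev.
D_iv = F × D_ev = 0.79 × 200 = 158 mg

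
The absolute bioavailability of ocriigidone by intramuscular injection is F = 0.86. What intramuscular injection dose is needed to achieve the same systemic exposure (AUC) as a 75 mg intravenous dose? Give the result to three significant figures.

For equal systemic exposure: F × D_ev = D_iv
D_ev = D_iv / F = 75 / 0.86 = 87.2093 mg

D_intramuscular = 87.2 mg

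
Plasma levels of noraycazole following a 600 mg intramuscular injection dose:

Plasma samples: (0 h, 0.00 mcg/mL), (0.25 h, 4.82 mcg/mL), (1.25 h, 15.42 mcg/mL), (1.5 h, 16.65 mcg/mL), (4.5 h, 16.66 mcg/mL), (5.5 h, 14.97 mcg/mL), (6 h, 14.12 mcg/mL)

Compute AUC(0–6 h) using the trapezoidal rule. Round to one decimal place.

Trapezoidal AUC_0→6:
  [0→0.25]: (0.00+4.82)/2 × 0.25 = 0.6025
  [0.25→1.25]: (4.82+15.42)/2 × 1 = 10.12
  [1.25→1.5]: (15.42+16.65)/2 × 0.25 = 4.00875
  [1.5→4.5]: (16.65+16.66)/2 × 3 = 49.965
  [4.5→5.5]: (16.66+14.97)/2 × 1 = 15.815
  [5.5→6]: (14.97+14.12)/2 × 0.5 = 7.2725
  Sum = 87.78375 mcg/mL·h

AUC = 87.8 mcg/mL·h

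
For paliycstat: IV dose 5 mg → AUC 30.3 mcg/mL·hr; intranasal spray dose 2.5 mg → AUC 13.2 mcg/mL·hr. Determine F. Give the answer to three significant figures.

F = 0.871

F = (AUC_ev / D_ev) / (AUC_iv / D_iv)
  = (13.2/2.5) / (30.3/5)
  = 5.28 / 6.06 = 0.8713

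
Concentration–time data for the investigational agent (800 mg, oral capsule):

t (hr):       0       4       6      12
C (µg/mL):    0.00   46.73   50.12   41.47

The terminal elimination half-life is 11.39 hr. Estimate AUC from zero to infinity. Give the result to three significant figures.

AUC = 1150 µg/mL·hr

Trapezoidal AUC_0→12:
  [0→4]: (0.00+46.73)/2 × 4 = 93.46
  [4→6]: (46.73+50.12)/2 × 2 = 96.85
  [6→12]: (50.12+41.47)/2 × 6 = 274.77
  Sum = 465.08 µg/mL·hr
k_e = ln2 / t½ = 0.693147 / 11.39 = 0.0609 hr^-1
Extrapolated tail: C_last / k_e = 41.47 / 0.0609 = 680.952
AUC_0→∞ = 465.08 + 680.952 = 1146.032 µg/mL·hr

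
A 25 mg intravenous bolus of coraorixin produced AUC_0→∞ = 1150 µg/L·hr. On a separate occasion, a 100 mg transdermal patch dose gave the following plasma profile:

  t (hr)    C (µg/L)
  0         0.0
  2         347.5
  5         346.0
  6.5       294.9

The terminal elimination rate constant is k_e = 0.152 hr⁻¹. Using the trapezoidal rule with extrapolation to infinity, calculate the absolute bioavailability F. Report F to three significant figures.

Trapezoidal AUC_0→6.5 (transdermal patch):
  [0→2]: (0.0+347.5)/2 × 2 = 347.5
  [2→5]: (347.5+346.0)/2 × 3 = 1040.25
  [5→6.5]: (346.0+294.9)/2 × 1.5 = 480.675
  Sum = 1868.425 µg/L·hr
Tail: C_last/k_e = 294.9/0.152 = 1940.132
AUC_0→∞ (transdermal patch) = 1868.425 + 1940.132 = 3808.557 µg/L·hr
F = (AUC_ev/D_ev)/(AUC_iv/D_iv) = (3808.557/100)/(1150/25) = 38.08557/46 = 0.8279

F = 0.828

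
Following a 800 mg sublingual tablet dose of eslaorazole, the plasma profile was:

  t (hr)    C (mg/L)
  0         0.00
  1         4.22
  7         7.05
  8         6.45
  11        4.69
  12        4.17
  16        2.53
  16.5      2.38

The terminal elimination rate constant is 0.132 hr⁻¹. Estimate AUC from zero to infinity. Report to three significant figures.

AUC = 96.5 mg/L·hr

Trapezoidal AUC_0→16.5:
  [0→1]: (0.00+4.22)/2 × 1 = 2.11
  [1→7]: (4.22+7.05)/2 × 6 = 33.81
  [7→8]: (7.05+6.45)/2 × 1 = 6.75
  [8→11]: (6.45+4.69)/2 × 3 = 16.71
  [11→12]: (4.69+4.17)/2 × 1 = 4.43
  [12→16]: (4.17+2.53)/2 × 4 = 13.4
  [16→16.5]: (2.53+2.38)/2 × 0.5 = 1.2275
  Sum = 78.4375 mg/L·hr
Extrapolated tail: C_last / k_e = 2.38 / 0.132 = 18.030
AUC_0→∞ = 78.4375 + 18.030 = 96.4675 mg/L·hr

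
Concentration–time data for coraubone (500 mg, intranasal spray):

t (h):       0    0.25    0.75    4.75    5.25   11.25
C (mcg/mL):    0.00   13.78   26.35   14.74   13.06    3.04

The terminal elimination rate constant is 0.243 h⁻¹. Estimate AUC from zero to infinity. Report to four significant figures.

AUC = 161.7 mcg/mL·h

Trapezoidal AUC_0→11.25:
  [0→0.25]: (0.00+13.78)/2 × 0.25 = 1.7225
  [0.25→0.75]: (13.78+26.35)/2 × 0.5 = 10.0325
  [0.75→4.75]: (26.35+14.74)/2 × 4 = 82.18
  [4.75→5.25]: (14.74+13.06)/2 × 0.5 = 6.95
  [5.25→11.25]: (13.06+3.04)/2 × 6 = 48.3
  Sum = 149.185 mcg/mL·h
Extrapolated tail: C_last / k_e = 3.04 / 0.243 = 12.510
AUC_0→∞ = 149.185 + 12.510 = 161.695 mcg/mL·h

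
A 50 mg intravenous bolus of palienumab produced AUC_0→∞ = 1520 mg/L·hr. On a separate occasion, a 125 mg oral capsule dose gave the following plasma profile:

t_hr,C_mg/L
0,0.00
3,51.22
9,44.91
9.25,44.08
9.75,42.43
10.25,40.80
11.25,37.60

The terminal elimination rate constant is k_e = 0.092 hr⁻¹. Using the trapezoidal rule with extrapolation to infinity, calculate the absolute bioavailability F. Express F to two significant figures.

F = 0.23

Trapezoidal AUC_0→11.25 (oral capsule):
  [0→3]: (0.00+51.22)/2 × 3 = 76.83
  [3→9]: (51.22+44.91)/2 × 6 = 288.39
  [9→9.25]: (44.91+44.08)/2 × 0.25 = 11.12375
  [9.25→9.75]: (44.08+42.43)/2 × 0.5 = 21.6275
  [9.75→10.25]: (42.43+40.80)/2 × 0.5 = 20.8075
  [10.25→11.25]: (40.80+37.60)/2 × 1 = 39.2
  Sum = 457.97875 mg/L·hr
Tail: C_last/k_e = 37.60/0.092 = 408.696
AUC_0→∞ (oral capsule) = 457.97875 + 408.696 = 866.67475 mg/L·hr
F = (AUC_ev/D_ev)/(AUC_iv/D_iv) = (866.67475/125)/(1520/50) = 6.933398/30.4 = 0.2281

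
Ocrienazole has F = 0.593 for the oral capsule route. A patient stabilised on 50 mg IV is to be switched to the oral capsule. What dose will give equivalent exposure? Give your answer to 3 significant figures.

For equal systemic exposure: F × D_ev = D_iv
D_ev = D_iv / F = 50 / 0.593 = 84.317 mg

D_oral = 84.3 mg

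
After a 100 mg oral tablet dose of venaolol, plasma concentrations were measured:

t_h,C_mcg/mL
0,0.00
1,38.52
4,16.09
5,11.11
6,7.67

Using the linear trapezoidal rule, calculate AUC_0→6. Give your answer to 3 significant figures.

Trapezoidal AUC_0→6:
  [0→1]: (0.00+38.52)/2 × 1 = 19.26
  [1→4]: (38.52+16.09)/2 × 3 = 81.915
  [4→5]: (16.09+11.11)/2 × 1 = 13.6
  [5→6]: (11.11+7.67)/2 × 1 = 9.39
  Sum = 124.165 mcg/mL·h

AUC = 124 mcg/mL·h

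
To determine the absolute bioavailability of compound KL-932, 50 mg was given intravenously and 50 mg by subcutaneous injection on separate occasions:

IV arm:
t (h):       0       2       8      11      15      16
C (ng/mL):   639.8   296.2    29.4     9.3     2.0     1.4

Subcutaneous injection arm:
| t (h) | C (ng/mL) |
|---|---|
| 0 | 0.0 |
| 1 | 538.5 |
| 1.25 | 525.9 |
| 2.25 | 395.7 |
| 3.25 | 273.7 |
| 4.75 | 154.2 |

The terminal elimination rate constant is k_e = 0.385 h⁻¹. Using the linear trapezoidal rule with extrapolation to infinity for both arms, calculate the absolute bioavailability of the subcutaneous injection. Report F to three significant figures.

F = 0.960

Trapezoidal AUC_0→16 (IV):
  [0→2]: (639.8+296.2)/2 × 2 = 936.0
  [2→8]: (296.2+29.4)/2 × 6 = 976.8
  [8→11]: (29.4+9.3)/2 × 3 = 58.05
  [11→15]: (9.3+2.0)/2 × 4 = 22.6
  [15→16]: (2.0+1.4)/2 × 1 = 1.7
  Sum = 1995.15 ng/mL·h
IV tail: 1.4/0.385 = 3.636; AUC_iv,0→∞ = 1995.15 + 3.636 = 1998.786 ng/mL·h
Trapezoidal AUC_0→4.75 (subcutaneous injection):
  [0→1]: (0.0+538.5)/2 × 1 = 269.25
  [1→1.25]: (538.5+525.9)/2 × 0.25 = 133.05
  [1.25→2.25]: (525.9+395.7)/2 × 1 = 460.8
  [2.25→3.25]: (395.7+273.7)/2 × 1 = 334.7
  [3.25→4.75]: (273.7+154.2)/2 × 1.5 = 320.925
  Sum = 1518.725 ng/mL·h
subcutaneous injection tail: 154.2/0.385 = 400.519; AUC_ev,0→∞ = 1518.725 + 400.519 = 1919.244 ng/mL·h
F = (AUC_ev/D_ev)/(AUC_iv/D_iv) = (1919.244/50)/(1998.786/50) = 38.38488/39.97572 = 0.9602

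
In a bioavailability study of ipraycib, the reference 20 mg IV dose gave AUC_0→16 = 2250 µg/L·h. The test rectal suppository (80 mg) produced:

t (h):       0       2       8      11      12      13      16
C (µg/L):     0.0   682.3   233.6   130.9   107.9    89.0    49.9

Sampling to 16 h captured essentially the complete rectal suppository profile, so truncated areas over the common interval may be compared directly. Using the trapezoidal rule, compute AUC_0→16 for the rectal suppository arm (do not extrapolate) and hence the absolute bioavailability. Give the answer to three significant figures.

Trapezoidal AUC_0→16 (rectal suppository):
  [0→2]: (0.0+682.3)/2 × 2 = 682.3
  [2→8]: (682.3+233.6)/2 × 6 = 2747.7
  [8→11]: (233.6+130.9)/2 × 3 = 546.75
  [11→12]: (130.9+107.9)/2 × 1 = 119.4
  [12→13]: (107.9+89.0)/2 × 1 = 98.45
  [13→16]: (89.0+49.9)/2 × 3 = 208.35
  Sum = 4402.95 µg/L·h
F = (AUC_ev/D_ev)/(AUC_iv/D_iv) = (4402.95/80)/(2250/20) = 55.036875/112.5 = 0.4892

F = 0.489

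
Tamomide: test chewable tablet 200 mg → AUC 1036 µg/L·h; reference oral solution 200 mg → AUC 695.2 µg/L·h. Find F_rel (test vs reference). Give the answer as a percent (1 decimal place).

F_rel = (AUC_test/D_test) / (AUC_ref/D_ref)
      = (1036/200) / (695.2/200)
      = 5.18 / 3.476 = 1.4902 = 149.02%

F_rel = 149.0%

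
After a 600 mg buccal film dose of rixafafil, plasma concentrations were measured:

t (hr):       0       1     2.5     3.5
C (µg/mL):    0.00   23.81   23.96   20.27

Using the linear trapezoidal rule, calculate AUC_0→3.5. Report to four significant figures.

Trapezoidal AUC_0→3.5:
  [0→1]: (0.00+23.81)/2 × 1 = 11.905
  [1→2.5]: (23.81+23.96)/2 × 1.5 = 35.8275
  [2.5→3.5]: (23.96+20.27)/2 × 1 = 22.115
  Sum = 69.8475 µg/mL·hr

AUC = 69.85 µg/mL·hr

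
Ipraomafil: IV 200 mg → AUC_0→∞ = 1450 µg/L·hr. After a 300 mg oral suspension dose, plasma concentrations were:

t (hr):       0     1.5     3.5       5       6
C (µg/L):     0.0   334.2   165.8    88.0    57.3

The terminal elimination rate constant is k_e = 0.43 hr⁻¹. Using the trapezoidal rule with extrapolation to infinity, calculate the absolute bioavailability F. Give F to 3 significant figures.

F = 0.527

Trapezoidal AUC_0→6 (oral suspension):
  [0→1.5]: (0.0+334.2)/2 × 1.5 = 250.65
  [1.5→3.5]: (334.2+165.8)/2 × 2 = 500.0
  [3.5→5]: (165.8+88.0)/2 × 1.5 = 190.35
  [5→6]: (88.0+57.3)/2 × 1 = 72.65
  Sum = 1013.65 µg/L·hr
Tail: C_last/k_e = 57.3/0.43 = 133.256
AUC_0→∞ (oral suspension) = 1013.65 + 133.256 = 1146.906 µg/L·hr
F = (AUC_ev/D_ev)/(AUC_iv/D_iv) = (1146.906/300)/(1450/200) = 3.82302/7.25 = 0.5273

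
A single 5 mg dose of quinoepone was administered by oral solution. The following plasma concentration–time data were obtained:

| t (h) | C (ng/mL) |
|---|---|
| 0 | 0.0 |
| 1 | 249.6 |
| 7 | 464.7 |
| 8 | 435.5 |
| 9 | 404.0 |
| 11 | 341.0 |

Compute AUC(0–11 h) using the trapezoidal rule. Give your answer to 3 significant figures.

Trapezoidal AUC_0→11:
  [0→1]: (0.0+249.6)/2 × 1 = 124.8
  [1→7]: (249.6+464.7)/2 × 6 = 2142.9
  [7→8]: (464.7+435.5)/2 × 1 = 450.1
  [8→9]: (435.5+404.0)/2 × 1 = 419.75
  [9→11]: (404.0+341.0)/2 × 2 = 745.0
  Sum = 3882.55 ng/mL·h

AUC = 3880 ng/mL·h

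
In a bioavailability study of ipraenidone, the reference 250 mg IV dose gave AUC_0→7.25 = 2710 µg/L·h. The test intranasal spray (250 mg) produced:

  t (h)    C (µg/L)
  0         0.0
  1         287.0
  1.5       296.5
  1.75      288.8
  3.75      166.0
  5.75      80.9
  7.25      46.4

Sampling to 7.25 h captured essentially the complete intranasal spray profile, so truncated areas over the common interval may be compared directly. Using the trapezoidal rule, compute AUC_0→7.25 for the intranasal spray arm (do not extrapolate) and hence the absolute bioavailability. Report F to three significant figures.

Trapezoidal AUC_0→7.25 (intranasal spray):
  [0→1]: (0.0+287.0)/2 × 1 = 143.5
  [1→1.5]: (287.0+296.5)/2 × 0.5 = 145.875
  [1.5→1.75]: (296.5+288.8)/2 × 0.25 = 73.1625
  [1.75→3.75]: (288.8+166.0)/2 × 2 = 454.8
  [3.75→5.75]: (166.0+80.9)/2 × 2 = 246.9
  [5.75→7.25]: (80.9+46.4)/2 × 1.5 = 95.475
  Sum = 1159.7125 µg/L·h
F = (AUC_ev/D_ev)/(AUC_iv/D_iv) = (1159.7125/250)/(2710/250) = 4.63885/10.84 = 0.4279

F = 0.428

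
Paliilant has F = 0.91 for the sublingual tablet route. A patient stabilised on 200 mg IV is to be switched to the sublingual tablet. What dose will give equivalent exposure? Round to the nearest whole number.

D_sublingual = 220 mg

For equal systemic exposure: F × D_ev = D_iv
D_ev = D_iv / F = 200 / 0.91 = 219.78 mg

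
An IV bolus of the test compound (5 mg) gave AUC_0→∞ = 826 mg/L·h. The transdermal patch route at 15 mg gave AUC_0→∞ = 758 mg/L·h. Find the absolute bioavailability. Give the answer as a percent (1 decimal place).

F = (AUC_ev / D_ev) / (AUC_iv / D_iv)
  = (758/15) / (826/5)
  = 50.5333 / 165.2 = 0.3059
  = 30.59%

F = 30.6%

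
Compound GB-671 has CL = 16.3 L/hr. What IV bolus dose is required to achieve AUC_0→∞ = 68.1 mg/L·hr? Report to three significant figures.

Dose = 1110 mg

Dose_iv = CL × AUC_0→∞
     = 16.3 × 68.1 = 1110.03 mg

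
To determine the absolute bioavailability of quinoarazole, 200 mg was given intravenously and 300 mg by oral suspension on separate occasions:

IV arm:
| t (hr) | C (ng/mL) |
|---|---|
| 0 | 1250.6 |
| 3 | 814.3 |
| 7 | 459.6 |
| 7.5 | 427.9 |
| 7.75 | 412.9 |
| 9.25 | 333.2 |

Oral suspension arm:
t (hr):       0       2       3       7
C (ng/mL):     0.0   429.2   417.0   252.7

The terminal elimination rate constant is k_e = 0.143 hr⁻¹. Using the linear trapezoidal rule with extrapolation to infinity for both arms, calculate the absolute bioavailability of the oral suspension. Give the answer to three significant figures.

Trapezoidal AUC_0→9.25 (IV):
  [0→3]: (1250.6+814.3)/2 × 3 = 3097.35
  [3→7]: (814.3+459.6)/2 × 4 = 2547.8
  [7→7.5]: (459.6+427.9)/2 × 0.5 = 221.875
  [7.5→7.75]: (427.9+412.9)/2 × 0.25 = 105.1
  [7.75→9.25]: (412.9+333.2)/2 × 1.5 = 559.575
  Sum = 6531.7 ng/mL·hr
IV tail: 333.2/0.143 = 2330.070; AUC_iv,0→∞ = 6531.7 + 2330.070 = 8861.77 ng/mL·hr
Trapezoidal AUC_0→7 (oral suspension):
  [0→2]: (0.0+429.2)/2 × 2 = 429.2
  [2→3]: (429.2+417.0)/2 × 1 = 423.1
  [3→7]: (417.0+252.7)/2 × 4 = 1339.4
  Sum = 2191.7 ng/mL·hr
oral suspension tail: 252.7/0.143 = 1767.133; AUC_ev,0→∞ = 2191.7 + 1767.133 = 3958.833 ng/mL·hr
F = (AUC_ev/D_ev)/(AUC_iv/D_iv) = (3958.833/300)/(8861.77/200) = 13.19611/44.30885 = 0.2978

F = 0.298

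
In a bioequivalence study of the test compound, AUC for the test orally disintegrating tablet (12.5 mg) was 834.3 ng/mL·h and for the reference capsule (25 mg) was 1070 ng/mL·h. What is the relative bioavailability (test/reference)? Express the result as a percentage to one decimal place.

F_rel = 155.9%

F_rel = (AUC_test/D_test) / (AUC_ref/D_ref)
      = (834.3/12.5) / (1070/25)
      = 66.744 / 42.8 = 1.5594 = 155.94%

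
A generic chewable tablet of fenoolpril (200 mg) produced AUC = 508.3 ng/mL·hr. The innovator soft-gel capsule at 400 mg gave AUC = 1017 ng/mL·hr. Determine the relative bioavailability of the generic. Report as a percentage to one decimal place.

F_rel = (AUC_test/D_test) / (AUC_ref/D_ref)
      = (508.3/200) / (1017/400)
      = 2.5415 / 2.5425 = 0.9996 = 99.96%

F_rel = 100.0%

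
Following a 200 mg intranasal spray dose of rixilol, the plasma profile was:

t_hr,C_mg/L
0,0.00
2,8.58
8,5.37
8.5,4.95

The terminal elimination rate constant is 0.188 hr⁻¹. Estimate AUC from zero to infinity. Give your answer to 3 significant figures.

AUC = 79.3 mg/L·hr

Trapezoidal AUC_0→8.5:
  [0→2]: (0.00+8.58)/2 × 2 = 8.58
  [2→8]: (8.58+5.37)/2 × 6 = 41.85
  [8→8.5]: (5.37+4.95)/2 × 0.5 = 2.58
  Sum = 53.01 mg/L·hr
Extrapolated tail: C_last / k_e = 4.95 / 0.188 = 26.330
AUC_0→∞ = 53.01 + 26.330 = 79.34 mg/L·hr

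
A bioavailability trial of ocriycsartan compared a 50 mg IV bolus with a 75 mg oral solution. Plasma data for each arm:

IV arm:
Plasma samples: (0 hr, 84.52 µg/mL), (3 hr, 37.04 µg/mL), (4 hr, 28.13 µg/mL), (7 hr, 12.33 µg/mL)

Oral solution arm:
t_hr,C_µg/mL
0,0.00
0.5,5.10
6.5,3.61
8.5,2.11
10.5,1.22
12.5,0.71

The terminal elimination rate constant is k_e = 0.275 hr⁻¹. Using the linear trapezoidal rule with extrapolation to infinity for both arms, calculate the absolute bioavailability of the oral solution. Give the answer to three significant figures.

F = 0.0852

Trapezoidal AUC_0→7 (IV):
  [0→3]: (84.52+37.04)/2 × 3 = 182.34
  [3→4]: (37.04+28.13)/2 × 1 = 32.585
  [4→7]: (28.13+12.33)/2 × 3 = 60.69
  Sum = 275.615 µg/mL·hr
IV tail: 12.33/0.275 = 44.836; AUC_iv,0→∞ = 275.615 + 44.836 = 320.451 µg/mL·hr
Trapezoidal AUC_0→12.5 (oral solution):
  [0→0.5]: (0.00+5.10)/2 × 0.5 = 1.275
  [0.5→6.5]: (5.10+3.61)/2 × 6 = 26.13
  [6.5→8.5]: (3.61+2.11)/2 × 2 = 5.72
  [8.5→10.5]: (2.11+1.22)/2 × 2 = 3.33
  [10.5→12.5]: (1.22+0.71)/2 × 2 = 1.93
  Sum = 38.385 µg/mL·hr
oral solution tail: 0.71/0.275 = 2.582; AUC_ev,0→∞ = 38.385 + 2.582 = 40.967 µg/mL·hr
F = (AUC_ev/D_ev)/(AUC_iv/D_iv) = (40.967/75)/(320.451/50) = 0.546227/6.40902 = 0.0852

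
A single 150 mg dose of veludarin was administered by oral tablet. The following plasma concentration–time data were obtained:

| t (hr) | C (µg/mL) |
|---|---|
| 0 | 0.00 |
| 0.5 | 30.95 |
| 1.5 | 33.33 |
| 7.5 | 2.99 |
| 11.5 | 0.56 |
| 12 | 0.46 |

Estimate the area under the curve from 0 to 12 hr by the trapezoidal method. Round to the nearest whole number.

Trapezoidal AUC_0→12:
  [0→0.5]: (0.00+30.95)/2 × 0.5 = 7.7375
  [0.5→1.5]: (30.95+33.33)/2 × 1 = 32.14
  [1.5→7.5]: (33.33+2.99)/2 × 6 = 108.96
  [7.5→11.5]: (2.99+0.56)/2 × 4 = 7.1
  [11.5→12]: (0.56+0.46)/2 × 0.5 = 0.255
  Sum = 156.1925 µg/mL·hr

AUC = 156 µg/mL·hr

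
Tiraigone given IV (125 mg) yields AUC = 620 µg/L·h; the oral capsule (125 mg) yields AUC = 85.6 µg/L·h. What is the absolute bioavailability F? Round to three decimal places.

F = (AUC_ev / D_ev) / (AUC_iv / D_iv)
  = (85.6/125) / (620/125)
  = 0.6848 / 4.96 = 0.1381

F = 0.138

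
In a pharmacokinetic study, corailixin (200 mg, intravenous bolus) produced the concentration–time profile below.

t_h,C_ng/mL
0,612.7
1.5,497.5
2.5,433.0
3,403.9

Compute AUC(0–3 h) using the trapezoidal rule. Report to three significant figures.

Trapezoidal AUC_0→3:
  [0→1.5]: (612.7+497.5)/2 × 1.5 = 832.65
  [1.5→2.5]: (497.5+433.0)/2 × 1 = 465.25
  [2.5→3]: (433.0+403.9)/2 × 0.5 = 209.225
  Sum = 1507.125 ng/mL·h

AUC = 1510 ng/mL·h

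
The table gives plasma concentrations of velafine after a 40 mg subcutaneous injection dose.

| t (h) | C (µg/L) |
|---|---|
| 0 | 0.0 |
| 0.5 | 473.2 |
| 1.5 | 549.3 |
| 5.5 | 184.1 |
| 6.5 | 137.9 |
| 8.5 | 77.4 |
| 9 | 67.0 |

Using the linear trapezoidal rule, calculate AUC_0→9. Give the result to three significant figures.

Trapezoidal AUC_0→9:
  [0→0.5]: (0.0+473.2)/2 × 0.5 = 118.3
  [0.5→1.5]: (473.2+549.3)/2 × 1 = 511.25
  [1.5→5.5]: (549.3+184.1)/2 × 4 = 1466.8
  [5.5→6.5]: (184.1+137.9)/2 × 1 = 161.0
  [6.5→8.5]: (137.9+77.4)/2 × 2 = 215.3
  [8.5→9]: (77.4+67.0)/2 × 0.5 = 36.1
  Sum = 2508.75 µg/L·h

AUC = 2510 µg/L·h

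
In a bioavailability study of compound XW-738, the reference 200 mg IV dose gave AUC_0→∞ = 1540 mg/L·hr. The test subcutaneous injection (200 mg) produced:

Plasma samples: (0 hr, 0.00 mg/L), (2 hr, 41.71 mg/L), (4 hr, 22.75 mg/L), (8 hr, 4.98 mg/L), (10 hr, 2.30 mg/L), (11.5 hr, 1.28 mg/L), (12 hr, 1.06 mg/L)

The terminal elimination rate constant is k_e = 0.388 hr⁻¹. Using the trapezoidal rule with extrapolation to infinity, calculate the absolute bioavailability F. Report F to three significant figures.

Trapezoidal AUC_0→12 (subcutaneous injection):
  [0→2]: (0.00+41.71)/2 × 2 = 41.71
  [2→4]: (41.71+22.75)/2 × 2 = 64.46
  [4→8]: (22.75+4.98)/2 × 4 = 55.46
  [8→10]: (4.98+2.30)/2 × 2 = 7.28
  [10→11.5]: (2.30+1.28)/2 × 1.5 = 2.685
  [11.5→12]: (1.28+1.06)/2 × 0.5 = 0.585
  Sum = 172.18 mg/L·hr
Tail: C_last/k_e = 1.06/0.388 = 2.732
AUC_0→∞ (subcutaneous injection) = 172.18 + 2.732 = 174.912 mg/L·hr
F = (AUC_ev/D_ev)/(AUC_iv/D_iv) = (174.912/200)/(1540/200) = 0.87456/7.7 = 0.1136

F = 0.114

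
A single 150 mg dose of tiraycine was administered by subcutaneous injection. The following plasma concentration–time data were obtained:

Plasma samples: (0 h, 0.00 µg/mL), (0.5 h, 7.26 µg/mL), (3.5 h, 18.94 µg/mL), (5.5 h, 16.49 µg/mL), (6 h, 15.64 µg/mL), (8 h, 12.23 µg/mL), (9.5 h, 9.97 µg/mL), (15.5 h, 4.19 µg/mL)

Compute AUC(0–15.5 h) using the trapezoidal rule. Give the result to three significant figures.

AUC = 172 µg/mL·h

Trapezoidal AUC_0→15.5:
  [0→0.5]: (0.00+7.26)/2 × 0.5 = 1.815
  [0.5→3.5]: (7.26+18.94)/2 × 3 = 39.3
  [3.5→5.5]: (18.94+16.49)/2 × 2 = 35.43
  [5.5→6]: (16.49+15.64)/2 × 0.5 = 8.0325
  [6→8]: (15.64+12.23)/2 × 2 = 27.87
  [8→9.5]: (12.23+9.97)/2 × 1.5 = 16.65
  [9.5→15.5]: (9.97+4.19)/2 × 6 = 42.48
  Sum = 171.5775 µg/mL·h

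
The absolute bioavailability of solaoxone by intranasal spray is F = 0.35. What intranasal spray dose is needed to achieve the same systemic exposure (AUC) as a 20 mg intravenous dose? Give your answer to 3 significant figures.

For equal systemic exposure: F × D_ev = D_iv
D_ev = D_iv / F = 20 / 0.35 = 57.1429 mg

D_intranasal = 57.1 mg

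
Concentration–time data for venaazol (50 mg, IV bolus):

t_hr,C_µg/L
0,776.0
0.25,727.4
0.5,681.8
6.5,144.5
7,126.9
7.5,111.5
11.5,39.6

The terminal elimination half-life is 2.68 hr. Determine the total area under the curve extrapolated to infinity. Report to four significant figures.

Trapezoidal AUC_0→11.5:
  [0→0.25]: (776.0+727.4)/2 × 0.25 = 187.925
  [0.25→0.5]: (727.4+681.8)/2 × 0.25 = 176.15
  [0.5→6.5]: (681.8+144.5)/2 × 6 = 2478.9
  [6.5→7]: (144.5+126.9)/2 × 0.5 = 67.85
  [7→7.5]: (126.9+111.5)/2 × 0.5 = 59.6
  [7.5→11.5]: (111.5+39.6)/2 × 4 = 302.2
  Sum = 3272.625 µg/L·hr
k_e = ln2 / t½ = 0.693147 / 2.68 = 0.2586 hr^-1
Extrapolated tail: C_last / k_e = 39.6 / 0.2586 = 153.132
AUC_0→∞ = 3272.625 + 153.132 = 3425.757 µg/L·hr

AUC = 3426 µg/L·hr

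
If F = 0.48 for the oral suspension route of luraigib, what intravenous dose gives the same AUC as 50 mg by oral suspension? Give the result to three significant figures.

D_iv = 24.0 mg

Systemic exposure from an extravascular dose = F × D_ev, so the equivalent IV dose is F × D_ev.
D_iv = F × D_ev = 0.48 × 50 = 24 mg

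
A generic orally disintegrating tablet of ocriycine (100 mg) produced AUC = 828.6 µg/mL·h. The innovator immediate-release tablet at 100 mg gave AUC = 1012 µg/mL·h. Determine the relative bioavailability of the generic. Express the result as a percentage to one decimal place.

F_rel = 81.9%

F_rel = (AUC_test/D_test) / (AUC_ref/D_ref)
      = (828.6/100) / (1012/100)
      = 8.286 / 10.12 = 0.8188 = 81.88%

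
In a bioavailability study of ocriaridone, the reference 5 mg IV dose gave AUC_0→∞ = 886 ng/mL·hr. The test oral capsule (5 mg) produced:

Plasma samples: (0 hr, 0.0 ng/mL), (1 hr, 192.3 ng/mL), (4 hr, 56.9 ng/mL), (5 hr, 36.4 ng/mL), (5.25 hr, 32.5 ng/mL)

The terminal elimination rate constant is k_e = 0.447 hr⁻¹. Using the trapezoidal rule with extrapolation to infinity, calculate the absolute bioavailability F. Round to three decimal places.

Trapezoidal AUC_0→5.25 (oral capsule):
  [0→1]: (0.0+192.3)/2 × 1 = 96.15
  [1→4]: (192.3+56.9)/2 × 3 = 373.8
  [4→5]: (56.9+36.4)/2 × 1 = 46.65
  [5→5.25]: (36.4+32.5)/2 × 0.25 = 8.6125
  Sum = 525.2125 ng/mL·hr
Tail: C_last/k_e = 32.5/0.447 = 72.707
AUC_0→∞ (oral capsule) = 525.2125 + 72.707 = 597.9195 ng/mL·hr
F = (AUC_ev/D_ev)/(AUC_iv/D_iv) = (597.9195/5)/(886/5) = 119.5839/177.2 = 0.6749

F = 0.675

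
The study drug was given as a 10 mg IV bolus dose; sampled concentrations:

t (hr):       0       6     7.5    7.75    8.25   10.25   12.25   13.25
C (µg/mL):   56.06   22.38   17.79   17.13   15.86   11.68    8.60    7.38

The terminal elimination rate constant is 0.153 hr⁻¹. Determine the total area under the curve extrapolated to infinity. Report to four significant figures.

Trapezoidal AUC_0→13.25:
  [0→6]: (56.06+22.38)/2 × 6 = 235.32
  [6→7.5]: (22.38+17.79)/2 × 1.5 = 30.1275
  [7.5→7.75]: (17.79+17.13)/2 × 0.25 = 4.365
  [7.75→8.25]: (17.13+15.86)/2 × 0.5 = 8.2475
  [8.25→10.25]: (15.86+11.68)/2 × 2 = 27.54
  [10.25→12.25]: (11.68+8.60)/2 × 2 = 20.28
  [12.25→13.25]: (8.60+7.38)/2 × 1 = 7.99
  Sum = 333.87 µg/mL·hr
Extrapolated tail: C_last / k_e = 7.38 / 0.153 = 48.235
AUC_0→∞ = 333.87 + 48.235 = 382.105 µg/mL·hr

AUC = 382.1 µg/mL·hr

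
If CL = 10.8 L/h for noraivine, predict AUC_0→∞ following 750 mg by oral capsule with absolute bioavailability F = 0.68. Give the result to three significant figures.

AUC_0→∞ = F × Dose / CL
        = 0.68 × 750 / 10.8 = 47.2222 mg/L·h

AUC = 47.2 mg/L·h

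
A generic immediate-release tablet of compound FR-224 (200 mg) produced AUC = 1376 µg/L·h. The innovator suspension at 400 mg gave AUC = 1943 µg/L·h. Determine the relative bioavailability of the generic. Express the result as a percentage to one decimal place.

F_rel = 141.6%

F_rel = (AUC_test/D_test) / (AUC_ref/D_ref)
      = (1376/200) / (1943/400)
      = 6.88 / 4.8575 = 1.4164 = 141.64%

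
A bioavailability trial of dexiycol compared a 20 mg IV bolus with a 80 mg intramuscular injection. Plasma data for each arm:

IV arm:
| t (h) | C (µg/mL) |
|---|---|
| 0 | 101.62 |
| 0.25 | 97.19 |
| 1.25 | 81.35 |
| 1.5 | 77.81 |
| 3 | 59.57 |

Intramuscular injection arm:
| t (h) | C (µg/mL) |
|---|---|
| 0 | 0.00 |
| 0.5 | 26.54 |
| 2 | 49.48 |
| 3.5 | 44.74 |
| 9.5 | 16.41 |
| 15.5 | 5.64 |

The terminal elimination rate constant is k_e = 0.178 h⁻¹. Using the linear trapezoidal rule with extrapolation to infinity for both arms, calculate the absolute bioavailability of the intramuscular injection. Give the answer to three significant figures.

F = 0.182

Trapezoidal AUC_0→3 (IV):
  [0→0.25]: (101.62+97.19)/2 × 0.25 = 24.85125
  [0.25→1.25]: (97.19+81.35)/2 × 1 = 89.27
  [1.25→1.5]: (81.35+77.81)/2 × 0.25 = 19.895
  [1.5→3]: (77.81+59.57)/2 × 1.5 = 103.035
  Sum = 237.05125 µg/mL·h
IV tail: 59.57/0.178 = 334.663; AUC_iv,0→∞ = 237.05125 + 334.663 = 571.71425 µg/mL·h
Trapezoidal AUC_0→15.5 (intramuscular injection):
  [0→0.5]: (0.00+26.54)/2 × 0.5 = 6.635
  [0.5→2]: (26.54+49.48)/2 × 1.5 = 57.015
  [2→3.5]: (49.48+44.74)/2 × 1.5 = 70.665
  [3.5→9.5]: (44.74+16.41)/2 × 6 = 183.45
  [9.5→15.5]: (16.41+5.64)/2 × 6 = 66.15
  Sum = 383.915 µg/mL·h
intramuscular injection tail: 5.64/0.178 = 31.685; AUC_ev,0→∞ = 383.915 + 31.685 = 415.6 µg/mL·h
F = (AUC_ev/D_ev)/(AUC_iv/D_iv) = (415.6/80)/(571.71425/20) = 5.195/28.5857 = 0.1817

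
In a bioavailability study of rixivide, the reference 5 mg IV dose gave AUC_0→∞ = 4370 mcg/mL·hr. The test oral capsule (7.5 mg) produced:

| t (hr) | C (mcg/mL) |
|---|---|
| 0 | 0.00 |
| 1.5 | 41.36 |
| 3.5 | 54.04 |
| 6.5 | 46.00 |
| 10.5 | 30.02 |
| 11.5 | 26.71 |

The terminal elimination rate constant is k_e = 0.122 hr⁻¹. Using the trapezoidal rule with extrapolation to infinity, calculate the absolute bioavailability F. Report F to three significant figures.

Trapezoidal AUC_0→11.5 (oral capsule):
  [0→1.5]: (0.00+41.36)/2 × 1.5 = 31.02
  [1.5→3.5]: (41.36+54.04)/2 × 2 = 95.4
  [3.5→6.5]: (54.04+46.00)/2 × 3 = 150.06
  [6.5→10.5]: (46.00+30.02)/2 × 4 = 152.04
  [10.5→11.5]: (30.02+26.71)/2 × 1 = 28.365
  Sum = 456.885 mcg/mL·hr
Tail: C_last/k_e = 26.71/0.122 = 218.934
AUC_0→∞ (oral capsule) = 456.885 + 218.934 = 675.819 mcg/mL·hr
F = (AUC_ev/D_ev)/(AUC_iv/D_iv) = (675.819/7.5)/(4370/5) = 90.1092/874 = 0.1031

F = 0.103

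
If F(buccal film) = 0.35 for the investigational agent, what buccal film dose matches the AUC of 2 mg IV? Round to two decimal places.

For equal systemic exposure: F × D_ev = D_iv
D_ev = D_iv / F = 2 / 0.35 = 5.71429 mg

D_buccal = 5.71 mg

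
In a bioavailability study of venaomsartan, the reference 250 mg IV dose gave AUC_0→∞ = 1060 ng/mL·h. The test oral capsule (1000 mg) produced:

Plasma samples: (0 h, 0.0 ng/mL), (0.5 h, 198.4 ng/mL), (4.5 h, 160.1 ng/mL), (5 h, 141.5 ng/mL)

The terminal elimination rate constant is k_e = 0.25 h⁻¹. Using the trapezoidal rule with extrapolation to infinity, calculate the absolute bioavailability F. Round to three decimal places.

Trapezoidal AUC_0→5 (oral capsule):
  [0→0.5]: (0.0+198.4)/2 × 0.5 = 49.6
  [0.5→4.5]: (198.4+160.1)/2 × 4 = 717.0
  [4.5→5]: (160.1+141.5)/2 × 0.5 = 75.4
  Sum = 842.0 ng/mL·h
Tail: C_last/k_e = 141.5/0.25 = 566.000
AUC_0→∞ (oral capsule) = 842.0 + 566.000 = 1408.0 ng/mL·h
F = (AUC_ev/D_ev)/(AUC_iv/D_iv) = (1408.0/1000)/(1060/250) = 1.408/4.24 = 0.3321

F = 0.332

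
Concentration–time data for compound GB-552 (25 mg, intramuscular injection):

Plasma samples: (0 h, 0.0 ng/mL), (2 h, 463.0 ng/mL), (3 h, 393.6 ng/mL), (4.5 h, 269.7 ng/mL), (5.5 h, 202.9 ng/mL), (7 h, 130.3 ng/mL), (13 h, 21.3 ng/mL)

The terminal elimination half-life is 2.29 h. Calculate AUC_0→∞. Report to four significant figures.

AUC = 2400 ng/mL·h

Trapezoidal AUC_0→13:
  [0→2]: (0.0+463.0)/2 × 2 = 463.0
  [2→3]: (463.0+393.6)/2 × 1 = 428.3
  [3→4.5]: (393.6+269.7)/2 × 1.5 = 497.475
  [4.5→5.5]: (269.7+202.9)/2 × 1 = 236.3
  [5.5→7]: (202.9+130.3)/2 × 1.5 = 249.9
  [7→13]: (130.3+21.3)/2 × 6 = 454.8
  Sum = 2329.775 ng/mL·h
k_e = ln2 / t½ = 0.693147 / 2.29 = 0.3027 h^-1
Extrapolated tail: C_last / k_e = 21.3 / 0.3027 = 70.367
AUC_0→∞ = 2329.775 + 70.367 = 2400.142 ng/mL·h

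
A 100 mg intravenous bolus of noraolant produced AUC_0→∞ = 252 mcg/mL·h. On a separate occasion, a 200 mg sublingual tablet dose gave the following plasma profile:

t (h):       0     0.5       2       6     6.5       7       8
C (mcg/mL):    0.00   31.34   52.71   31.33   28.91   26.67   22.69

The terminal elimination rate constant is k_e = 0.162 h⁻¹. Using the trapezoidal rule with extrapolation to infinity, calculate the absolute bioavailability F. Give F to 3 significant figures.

F = 0.858

Trapezoidal AUC_0→8 (sublingual tablet):
  [0→0.5]: (0.00+31.34)/2 × 0.5 = 7.835
  [0.5→2]: (31.34+52.71)/2 × 1.5 = 63.0375
  [2→6]: (52.71+31.33)/2 × 4 = 168.08
  [6→6.5]: (31.33+28.91)/2 × 0.5 = 15.06
  [6.5→7]: (28.91+26.67)/2 × 0.5 = 13.895
  [7→8]: (26.67+22.69)/2 × 1 = 24.68
  Sum = 292.5875 mcg/mL·h
Tail: C_last/k_e = 22.69/0.162 = 140.062
AUC_0→∞ (sublingual tablet) = 292.5875 + 140.062 = 432.6495 mcg/mL·h
F = (AUC_ev/D_ev)/(AUC_iv/D_iv) = (432.6495/200)/(252/100) = 2.1632475/2.52 = 0.8584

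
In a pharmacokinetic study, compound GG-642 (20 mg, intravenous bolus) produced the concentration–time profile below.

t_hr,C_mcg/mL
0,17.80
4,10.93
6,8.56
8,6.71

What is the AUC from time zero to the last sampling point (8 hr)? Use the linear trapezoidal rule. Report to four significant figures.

Trapezoidal AUC_0→8:
  [0→4]: (17.80+10.93)/2 × 4 = 57.46
  [4→6]: (10.93+8.56)/2 × 2 = 19.49
  [6→8]: (8.56+6.71)/2 × 2 = 15.27
  Sum = 92.22 mcg/mL·hr

AUC = 92.22 mcg/mL·hr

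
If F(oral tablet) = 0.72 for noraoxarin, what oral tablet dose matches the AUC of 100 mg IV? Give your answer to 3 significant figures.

D_oral = 139 mg

For equal systemic exposure: F × D_ev = D_iv
D_ev = D_iv / F = 100 / 0.72 = 138.889 mg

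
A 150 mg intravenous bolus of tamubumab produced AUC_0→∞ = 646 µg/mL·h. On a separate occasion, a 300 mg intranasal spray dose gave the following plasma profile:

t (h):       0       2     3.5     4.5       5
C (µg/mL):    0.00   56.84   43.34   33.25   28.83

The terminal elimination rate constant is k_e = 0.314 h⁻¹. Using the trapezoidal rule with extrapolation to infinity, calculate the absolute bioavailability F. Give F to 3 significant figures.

Trapezoidal AUC_0→5 (intranasal spray):
  [0→2]: (0.00+56.84)/2 × 2 = 56.84
  [2→3.5]: (56.84+43.34)/2 × 1.5 = 75.135
  [3.5→4.5]: (43.34+33.25)/2 × 1 = 38.295
  [4.5→5]: (33.25+28.83)/2 × 0.5 = 15.52
  Sum = 185.79 µg/mL·h
Tail: C_last/k_e = 28.83/0.314 = 91.815
AUC_0→∞ (intranasal spray) = 185.79 + 91.815 = 277.605 µg/mL·h
F = (AUC_ev/D_ev)/(AUC_iv/D_iv) = (277.605/300)/(646/150) = 0.92535/4.30667 = 0.2149

F = 0.215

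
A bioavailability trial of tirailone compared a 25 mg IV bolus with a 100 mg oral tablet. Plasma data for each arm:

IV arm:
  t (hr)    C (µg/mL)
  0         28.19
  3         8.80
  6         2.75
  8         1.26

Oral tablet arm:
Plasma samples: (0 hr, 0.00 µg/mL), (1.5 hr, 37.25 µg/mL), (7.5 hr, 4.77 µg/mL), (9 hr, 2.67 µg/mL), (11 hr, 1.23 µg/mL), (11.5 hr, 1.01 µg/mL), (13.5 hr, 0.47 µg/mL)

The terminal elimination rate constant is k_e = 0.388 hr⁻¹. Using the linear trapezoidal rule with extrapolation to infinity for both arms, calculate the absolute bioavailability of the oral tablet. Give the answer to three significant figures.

Trapezoidal AUC_0→8 (IV):
  [0→3]: (28.19+8.80)/2 × 3 = 55.485
  [3→6]: (8.80+2.75)/2 × 3 = 17.325
  [6→8]: (2.75+1.26)/2 × 2 = 4.01
  Sum = 76.82 µg/mL·hr
IV tail: 1.26/0.388 = 3.247; AUC_iv,0→∞ = 76.82 + 3.247 = 80.067 µg/mL·hr
Trapezoidal AUC_0→13.5 (oral tablet):
  [0→1.5]: (0.00+37.25)/2 × 1.5 = 27.9375
  [1.5→7.5]: (37.25+4.77)/2 × 6 = 126.06
  [7.5→9]: (4.77+2.67)/2 × 1.5 = 5.58
  [9→11]: (2.67+1.23)/2 × 2 = 3.9
  [11→11.5]: (1.23+1.01)/2 × 0.5 = 0.56
  [11.5→13.5]: (1.01+0.47)/2 × 2 = 1.48
  Sum = 165.5175 µg/mL·hr
oral tablet tail: 0.47/0.388 = 1.211; AUC_ev,0→∞ = 165.5175 + 1.211 = 166.7285 µg/mL·hr
F = (AUC_ev/D_ev)/(AUC_iv/D_iv) = (166.7285/100)/(80.067/25) = 1.667285/3.20268 = 0.5206

F = 0.521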